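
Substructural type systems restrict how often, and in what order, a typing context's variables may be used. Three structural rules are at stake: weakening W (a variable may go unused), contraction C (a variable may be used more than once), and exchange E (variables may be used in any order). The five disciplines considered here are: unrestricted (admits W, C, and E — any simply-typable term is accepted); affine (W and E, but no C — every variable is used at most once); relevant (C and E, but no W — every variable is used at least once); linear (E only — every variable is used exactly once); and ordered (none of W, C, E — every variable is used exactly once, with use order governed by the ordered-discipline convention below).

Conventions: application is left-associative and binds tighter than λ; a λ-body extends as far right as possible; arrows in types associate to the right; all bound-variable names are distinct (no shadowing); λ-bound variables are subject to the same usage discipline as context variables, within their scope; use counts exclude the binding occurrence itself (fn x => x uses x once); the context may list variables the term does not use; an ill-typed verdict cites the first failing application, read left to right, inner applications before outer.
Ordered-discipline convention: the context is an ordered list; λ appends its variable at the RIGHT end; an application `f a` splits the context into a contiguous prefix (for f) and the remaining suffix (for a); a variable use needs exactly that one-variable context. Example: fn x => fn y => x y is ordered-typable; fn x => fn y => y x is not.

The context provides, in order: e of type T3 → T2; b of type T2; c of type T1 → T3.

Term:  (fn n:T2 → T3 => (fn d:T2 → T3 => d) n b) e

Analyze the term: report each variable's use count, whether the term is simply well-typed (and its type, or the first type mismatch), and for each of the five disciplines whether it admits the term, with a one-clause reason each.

variable uses: e: 1×, b: 1×, c: 0×, n (λ-bound): 1×, d (λ-bound): 1×
left-to-right use order: d, n, b, e
typing: ill-typed: argument of type T3 → T2 where T2 → T3 is required
ordered ✗ (fails simple typing)
linear ✗ (a type mismatch blocks all five)
affine ✗ (the type mismatch rejects it)
relevant ✗ (not simply typable)
unrestricted ✗ (fails simple typing)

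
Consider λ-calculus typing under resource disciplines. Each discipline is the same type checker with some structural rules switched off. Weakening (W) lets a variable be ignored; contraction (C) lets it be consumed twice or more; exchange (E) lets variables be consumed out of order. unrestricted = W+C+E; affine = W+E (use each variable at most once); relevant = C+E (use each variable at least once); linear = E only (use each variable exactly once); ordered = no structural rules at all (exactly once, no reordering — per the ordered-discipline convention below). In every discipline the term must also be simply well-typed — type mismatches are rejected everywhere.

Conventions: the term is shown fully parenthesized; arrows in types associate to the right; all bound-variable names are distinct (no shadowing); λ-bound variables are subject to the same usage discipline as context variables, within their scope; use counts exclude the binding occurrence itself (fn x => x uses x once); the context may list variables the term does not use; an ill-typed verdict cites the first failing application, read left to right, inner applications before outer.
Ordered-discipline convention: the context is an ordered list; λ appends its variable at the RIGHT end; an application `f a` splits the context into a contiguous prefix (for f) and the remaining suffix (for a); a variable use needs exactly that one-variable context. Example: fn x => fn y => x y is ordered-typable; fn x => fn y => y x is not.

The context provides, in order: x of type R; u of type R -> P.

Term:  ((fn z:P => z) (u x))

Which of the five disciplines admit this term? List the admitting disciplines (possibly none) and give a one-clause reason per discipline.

accepted by: linear, affine, relevant, unrestricted
usage: x ×1; u ×1; z (bound) ×1
order of uses: z, u, x
typing: well-typed — term : P
ordered ✗ (no contiguous prefix/suffix split fits z, u, x)
linear ✓ (exactly-once usage across x, u, z)
affine ✓ (at most one use each (x, u, z))
relevant ✓ (none of x, u, z goes unused)
unrestricted ✓ (simply typable at P; W, C, E all held)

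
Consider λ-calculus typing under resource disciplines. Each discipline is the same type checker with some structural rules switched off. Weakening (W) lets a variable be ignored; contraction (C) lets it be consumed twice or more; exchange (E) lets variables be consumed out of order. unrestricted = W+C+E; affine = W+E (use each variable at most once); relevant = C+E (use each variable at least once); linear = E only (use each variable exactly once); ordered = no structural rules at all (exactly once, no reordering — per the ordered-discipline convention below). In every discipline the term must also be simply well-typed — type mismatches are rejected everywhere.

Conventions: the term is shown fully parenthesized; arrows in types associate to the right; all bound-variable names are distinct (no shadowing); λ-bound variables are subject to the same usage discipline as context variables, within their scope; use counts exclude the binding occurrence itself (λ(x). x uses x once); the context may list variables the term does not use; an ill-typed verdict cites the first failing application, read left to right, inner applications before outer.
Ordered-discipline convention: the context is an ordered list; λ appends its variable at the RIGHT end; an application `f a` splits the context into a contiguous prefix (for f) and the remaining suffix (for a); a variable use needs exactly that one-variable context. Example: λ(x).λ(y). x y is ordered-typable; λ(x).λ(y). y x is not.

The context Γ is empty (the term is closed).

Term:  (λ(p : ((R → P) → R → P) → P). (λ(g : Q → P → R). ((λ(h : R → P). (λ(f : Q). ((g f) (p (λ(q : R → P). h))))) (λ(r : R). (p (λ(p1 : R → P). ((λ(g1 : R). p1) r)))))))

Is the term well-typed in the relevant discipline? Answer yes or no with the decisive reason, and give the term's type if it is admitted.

no — unused: q, g1 — weakening required
usage: p (bound): 2; g (bound): 1; h (bound): 1; f (bound): 1; q (bound): 0; r (bound): 1; p1 (bound): 1; g1 (bound): 0
order of uses: g, f, p, h, p, p1, r
typing: well-typed at (((R → P) → R → P) → P) → (Q → P → R) → Q → R
all disciplines: ordered ✗; linear ✗; affine ✗; relevant ✗; unrestricted ✓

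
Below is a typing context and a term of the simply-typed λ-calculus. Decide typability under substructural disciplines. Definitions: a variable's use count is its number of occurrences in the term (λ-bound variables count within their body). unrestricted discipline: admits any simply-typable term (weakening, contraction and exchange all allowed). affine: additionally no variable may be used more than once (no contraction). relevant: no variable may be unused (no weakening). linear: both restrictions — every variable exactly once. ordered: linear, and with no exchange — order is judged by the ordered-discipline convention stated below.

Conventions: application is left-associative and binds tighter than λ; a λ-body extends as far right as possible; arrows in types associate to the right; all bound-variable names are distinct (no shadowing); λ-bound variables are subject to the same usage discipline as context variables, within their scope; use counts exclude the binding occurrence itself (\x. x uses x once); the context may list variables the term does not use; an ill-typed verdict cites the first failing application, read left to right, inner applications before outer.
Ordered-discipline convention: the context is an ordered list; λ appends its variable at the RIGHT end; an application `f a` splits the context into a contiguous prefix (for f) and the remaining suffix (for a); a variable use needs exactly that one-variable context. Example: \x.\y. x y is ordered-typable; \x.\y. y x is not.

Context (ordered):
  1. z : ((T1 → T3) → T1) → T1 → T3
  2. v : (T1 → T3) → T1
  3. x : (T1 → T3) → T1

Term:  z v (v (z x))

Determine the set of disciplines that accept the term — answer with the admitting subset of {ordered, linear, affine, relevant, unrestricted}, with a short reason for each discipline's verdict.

admitted by: relevant, unrestricted
use counts: z: 2; v: 2; x: 1
use order (left to right): z, v, v, z, x
typing: the term checks, with type T3
ordered: ✗, z ×2, v ×2 used more than once (contraction)
linear: ✗, z ×2, v ×2 used more than once (contraction)
affine: ✗, z ×2, v ×2 used more than once (contraction)
relevant: ✓, z, v, x: all used, weakening unneeded
unrestricted: ✓, simply typable at T3; W, C, E all held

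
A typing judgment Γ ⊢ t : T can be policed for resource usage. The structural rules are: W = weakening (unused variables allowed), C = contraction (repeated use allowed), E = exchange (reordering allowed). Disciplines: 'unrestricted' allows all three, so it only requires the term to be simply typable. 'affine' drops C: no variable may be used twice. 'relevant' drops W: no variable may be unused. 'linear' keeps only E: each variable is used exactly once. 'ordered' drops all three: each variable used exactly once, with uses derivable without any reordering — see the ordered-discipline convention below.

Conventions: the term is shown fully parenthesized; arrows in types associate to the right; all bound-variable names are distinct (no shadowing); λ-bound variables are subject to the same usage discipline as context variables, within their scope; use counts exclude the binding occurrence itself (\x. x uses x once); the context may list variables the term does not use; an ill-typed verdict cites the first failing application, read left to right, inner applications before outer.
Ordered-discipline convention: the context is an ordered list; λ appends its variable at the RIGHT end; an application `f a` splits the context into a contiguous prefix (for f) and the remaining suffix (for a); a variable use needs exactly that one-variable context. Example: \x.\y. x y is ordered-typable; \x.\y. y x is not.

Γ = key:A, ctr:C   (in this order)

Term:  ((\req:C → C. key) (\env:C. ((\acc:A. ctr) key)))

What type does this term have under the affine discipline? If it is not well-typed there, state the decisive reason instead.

not well-typed under affine — uses contraction: key ×2
counts: key: 2; ctr: 1; req (bound): 0; env (bound): 0; acc (bound): 0
left-to-right use order: key, ctr, key
typing: well-typed at A
summary: ordered ✗ · linear ✗ · affine ✗ · relevant ✗ · unrestricted ✓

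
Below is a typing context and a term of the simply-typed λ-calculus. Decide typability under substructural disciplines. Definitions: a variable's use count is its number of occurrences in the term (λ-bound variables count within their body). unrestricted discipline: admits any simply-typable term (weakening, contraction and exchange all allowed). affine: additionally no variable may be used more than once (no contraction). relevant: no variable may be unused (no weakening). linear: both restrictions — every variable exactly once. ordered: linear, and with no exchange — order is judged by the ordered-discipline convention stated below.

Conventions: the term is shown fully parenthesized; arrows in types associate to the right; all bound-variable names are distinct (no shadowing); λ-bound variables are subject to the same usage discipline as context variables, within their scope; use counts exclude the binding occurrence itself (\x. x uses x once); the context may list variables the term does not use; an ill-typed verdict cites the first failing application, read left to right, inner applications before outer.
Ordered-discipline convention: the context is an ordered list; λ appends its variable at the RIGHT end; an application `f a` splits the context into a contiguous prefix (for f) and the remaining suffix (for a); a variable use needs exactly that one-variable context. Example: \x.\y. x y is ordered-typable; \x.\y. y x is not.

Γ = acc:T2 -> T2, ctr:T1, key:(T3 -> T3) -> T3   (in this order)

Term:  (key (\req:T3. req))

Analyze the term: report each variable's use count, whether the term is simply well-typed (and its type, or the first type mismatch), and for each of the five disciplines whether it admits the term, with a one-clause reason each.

variable uses: acc ×0, ctr ×0, key ×1, req [bound] ×1
uses in reading order: key, req
typing: ✓ — T3
ordered ✗ (unused: acc, ctr — weakening required)
linear ✗ (unused: acc, ctr — weakening required)
affine ✓ (acc, ctr, key, req: no repeats, contraction unneeded)
relevant ✗ (unused: acc, ctr — weakening required)
unrestricted ✓ (well-typed at T3; no restrictions here)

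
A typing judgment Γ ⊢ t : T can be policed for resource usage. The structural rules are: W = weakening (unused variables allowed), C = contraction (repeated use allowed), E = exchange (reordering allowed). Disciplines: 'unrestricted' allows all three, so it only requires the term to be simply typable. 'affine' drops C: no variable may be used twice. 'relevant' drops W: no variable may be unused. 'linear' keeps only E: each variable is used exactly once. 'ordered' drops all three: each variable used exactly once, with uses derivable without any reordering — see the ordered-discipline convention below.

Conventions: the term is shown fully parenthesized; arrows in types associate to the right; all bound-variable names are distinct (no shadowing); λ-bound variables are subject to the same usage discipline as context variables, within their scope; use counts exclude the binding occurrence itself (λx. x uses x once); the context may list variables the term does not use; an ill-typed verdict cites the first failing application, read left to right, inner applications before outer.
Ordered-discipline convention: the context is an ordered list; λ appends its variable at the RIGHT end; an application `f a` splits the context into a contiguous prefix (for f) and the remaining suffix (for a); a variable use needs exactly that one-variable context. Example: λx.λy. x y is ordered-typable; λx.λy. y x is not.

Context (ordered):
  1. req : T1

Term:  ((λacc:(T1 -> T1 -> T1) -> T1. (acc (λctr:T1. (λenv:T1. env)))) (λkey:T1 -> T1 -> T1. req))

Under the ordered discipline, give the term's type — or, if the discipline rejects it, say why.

not well-typed under ordered — needs weakening: ctr, key unused
usage: req: 1×, acc (λ-bound): 1×, ctr (λ-bound): 0×, env (λ-bound): 1×, key (λ-bound): 0×
use order (left to right): acc, env, req
typing: the term checks, with type T1
all disciplines: ordered ✗, linear ✗, affine ✓, relevant ✗, unrestricted ✓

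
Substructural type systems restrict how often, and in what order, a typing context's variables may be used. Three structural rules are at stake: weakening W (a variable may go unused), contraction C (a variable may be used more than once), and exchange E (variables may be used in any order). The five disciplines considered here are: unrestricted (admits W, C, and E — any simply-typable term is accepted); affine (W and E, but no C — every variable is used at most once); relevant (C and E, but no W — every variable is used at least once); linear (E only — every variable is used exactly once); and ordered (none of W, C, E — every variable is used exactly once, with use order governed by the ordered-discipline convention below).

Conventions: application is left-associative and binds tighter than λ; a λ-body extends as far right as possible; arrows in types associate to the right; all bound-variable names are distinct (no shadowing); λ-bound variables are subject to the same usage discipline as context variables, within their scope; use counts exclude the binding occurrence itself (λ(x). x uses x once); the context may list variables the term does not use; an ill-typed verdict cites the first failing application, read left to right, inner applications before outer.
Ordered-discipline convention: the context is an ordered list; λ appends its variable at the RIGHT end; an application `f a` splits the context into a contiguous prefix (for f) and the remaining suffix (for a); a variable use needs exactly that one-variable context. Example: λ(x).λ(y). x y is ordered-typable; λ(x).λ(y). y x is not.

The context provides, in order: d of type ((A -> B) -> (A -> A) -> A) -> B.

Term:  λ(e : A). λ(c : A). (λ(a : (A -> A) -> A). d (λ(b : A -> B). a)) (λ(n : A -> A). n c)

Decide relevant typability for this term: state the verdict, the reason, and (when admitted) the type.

no — unused: e, b — weakening required
counts: d ×1; e [bound] ×0; c [bound] ×1; a [bound] ×1; b [bound] ×0; n [bound] ×1
left-to-right use order: d, a, n, c
typing: ✓ — A -> A -> B
all disciplines: ordered ✗ · linear ✗ · affine ✓ · relevant ✗ · unrestricted ✓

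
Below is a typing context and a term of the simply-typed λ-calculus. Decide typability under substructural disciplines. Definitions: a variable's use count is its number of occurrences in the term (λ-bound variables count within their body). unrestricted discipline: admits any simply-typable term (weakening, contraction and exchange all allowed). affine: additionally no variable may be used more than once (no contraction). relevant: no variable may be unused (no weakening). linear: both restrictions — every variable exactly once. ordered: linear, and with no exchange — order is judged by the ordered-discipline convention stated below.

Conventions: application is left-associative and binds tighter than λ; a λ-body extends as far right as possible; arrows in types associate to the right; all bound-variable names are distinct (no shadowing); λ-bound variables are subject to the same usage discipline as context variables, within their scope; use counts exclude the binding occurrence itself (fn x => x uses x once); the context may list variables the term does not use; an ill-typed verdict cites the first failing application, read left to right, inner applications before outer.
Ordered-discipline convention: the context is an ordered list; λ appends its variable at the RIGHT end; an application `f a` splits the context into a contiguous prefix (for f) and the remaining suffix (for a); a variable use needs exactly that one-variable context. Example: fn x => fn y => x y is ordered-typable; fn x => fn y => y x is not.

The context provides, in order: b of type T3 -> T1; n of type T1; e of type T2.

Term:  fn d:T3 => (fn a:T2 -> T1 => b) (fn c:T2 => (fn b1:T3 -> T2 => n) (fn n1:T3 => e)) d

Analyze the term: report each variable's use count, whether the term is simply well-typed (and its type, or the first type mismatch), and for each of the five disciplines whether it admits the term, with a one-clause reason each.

counts: b: 1, n: 1, e: 1, d (λ-bound): 1, a (λ-bound): 0, c (λ-bound): 0, b1 (λ-bound): 0, n1 (λ-bound): 0
left-to-right use order: b, n, e, d
typing: the term checks, with type T3 -> T1
ordered: ✗ — a, c, b1, n1 left unused
linear: ✗ — a, c, b1, n1 left unused
affine: ✓ — b, n, e, d, a, c, b1, n1: no repeats, contraction unneeded
relevant: ✗ — a, c, b1, n1 left unused
unrestricted: ✓ — typability at T3 -> T1 is all that's needed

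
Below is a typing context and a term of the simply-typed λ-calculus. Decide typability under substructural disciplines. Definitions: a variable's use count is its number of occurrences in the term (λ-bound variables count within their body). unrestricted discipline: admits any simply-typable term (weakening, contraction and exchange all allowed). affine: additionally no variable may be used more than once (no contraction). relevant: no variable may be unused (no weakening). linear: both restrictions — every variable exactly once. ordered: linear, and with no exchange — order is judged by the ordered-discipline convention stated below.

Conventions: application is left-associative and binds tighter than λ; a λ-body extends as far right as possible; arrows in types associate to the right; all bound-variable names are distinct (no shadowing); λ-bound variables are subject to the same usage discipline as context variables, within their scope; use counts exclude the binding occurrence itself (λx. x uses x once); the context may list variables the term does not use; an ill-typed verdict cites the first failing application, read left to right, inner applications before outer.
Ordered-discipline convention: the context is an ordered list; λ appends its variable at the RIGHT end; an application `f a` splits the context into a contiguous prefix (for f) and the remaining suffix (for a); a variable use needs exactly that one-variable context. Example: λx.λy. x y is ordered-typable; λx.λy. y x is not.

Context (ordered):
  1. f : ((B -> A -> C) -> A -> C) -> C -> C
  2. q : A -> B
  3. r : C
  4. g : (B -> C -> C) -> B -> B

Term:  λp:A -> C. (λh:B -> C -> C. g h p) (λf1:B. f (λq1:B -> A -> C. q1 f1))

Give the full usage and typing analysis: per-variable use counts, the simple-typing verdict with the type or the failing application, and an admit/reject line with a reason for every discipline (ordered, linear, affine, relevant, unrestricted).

variable uses: f: 1×, q: 0×, r: 0×, g: 1×, p [bound]: 1×, h [bound]: 1×, f1 [bound]: 1×, q1 [bound]: 1×
uses in reading order: g, h, p, f, q1, f1
typing: ill-typed: an argument A -> C mismatches the expected B
ordered: ✗ — not simply typable
linear: ✗ — fails simple typing
affine: ✗ — a type mismatch blocks all five
relevant: ✗ — the type mismatch rejects it
unrestricted: ✗ — not simply typable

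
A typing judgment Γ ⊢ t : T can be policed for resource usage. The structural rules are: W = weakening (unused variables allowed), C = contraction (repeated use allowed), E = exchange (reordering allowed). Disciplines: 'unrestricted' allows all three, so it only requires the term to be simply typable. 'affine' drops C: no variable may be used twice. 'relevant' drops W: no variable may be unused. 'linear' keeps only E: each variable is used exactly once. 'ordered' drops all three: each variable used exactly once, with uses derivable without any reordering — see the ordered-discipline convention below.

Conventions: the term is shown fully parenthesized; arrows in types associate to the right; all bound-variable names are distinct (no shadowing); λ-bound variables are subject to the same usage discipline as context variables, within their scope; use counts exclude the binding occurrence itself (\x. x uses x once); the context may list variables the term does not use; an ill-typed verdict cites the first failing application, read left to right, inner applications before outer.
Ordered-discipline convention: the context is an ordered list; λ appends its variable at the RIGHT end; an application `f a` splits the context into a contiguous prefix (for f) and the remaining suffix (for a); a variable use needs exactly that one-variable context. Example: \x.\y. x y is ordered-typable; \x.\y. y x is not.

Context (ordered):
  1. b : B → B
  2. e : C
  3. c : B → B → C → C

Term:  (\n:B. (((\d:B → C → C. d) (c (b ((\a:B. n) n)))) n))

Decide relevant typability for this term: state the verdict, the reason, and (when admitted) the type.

no — unused: e, a — weakening required
usage: b ×1; e ×0; c ×1; n (λ-bound) ×3; d (λ-bound) ×1; a (λ-bound) ×0
use order (left to right): d, c, b, n, n, n
typing: well-typed at B → C → C
per-discipline verdicts: ordered ✗, linear ✗, affine ✗, relevant ✗, unrestricted ✓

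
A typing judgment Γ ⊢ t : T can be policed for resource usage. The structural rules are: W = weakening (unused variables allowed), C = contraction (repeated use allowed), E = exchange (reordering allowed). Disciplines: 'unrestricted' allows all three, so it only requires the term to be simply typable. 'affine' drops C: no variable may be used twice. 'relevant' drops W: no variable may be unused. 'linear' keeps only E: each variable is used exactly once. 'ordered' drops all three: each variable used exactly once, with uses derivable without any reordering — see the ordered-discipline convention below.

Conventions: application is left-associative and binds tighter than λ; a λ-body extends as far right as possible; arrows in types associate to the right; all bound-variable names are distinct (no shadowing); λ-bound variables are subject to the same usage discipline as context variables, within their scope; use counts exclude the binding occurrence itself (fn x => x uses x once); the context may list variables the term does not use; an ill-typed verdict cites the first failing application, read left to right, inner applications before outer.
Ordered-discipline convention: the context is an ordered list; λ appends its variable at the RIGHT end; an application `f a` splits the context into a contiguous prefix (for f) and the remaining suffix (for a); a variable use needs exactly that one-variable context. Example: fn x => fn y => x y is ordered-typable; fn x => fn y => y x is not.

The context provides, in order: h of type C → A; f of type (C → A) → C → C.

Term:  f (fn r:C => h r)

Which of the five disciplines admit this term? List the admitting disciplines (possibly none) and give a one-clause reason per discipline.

admitted by: linear, affine, relevant, unrestricted
use counts: h ×1, f ×1, r (bound) ×1
left-to-right use order: f, h, r
typing: well-typed at C → C
ordered: ✗ — needs exchange: uses follow f, h, r
linear: ✓ — each of h, f, r used exactly once
affine: ✓ — at most one use each (h, f, r)
relevant: ✓ — none of h, f, r goes unused
unrestricted: ✓ — well-typed at C → C; no restrictions here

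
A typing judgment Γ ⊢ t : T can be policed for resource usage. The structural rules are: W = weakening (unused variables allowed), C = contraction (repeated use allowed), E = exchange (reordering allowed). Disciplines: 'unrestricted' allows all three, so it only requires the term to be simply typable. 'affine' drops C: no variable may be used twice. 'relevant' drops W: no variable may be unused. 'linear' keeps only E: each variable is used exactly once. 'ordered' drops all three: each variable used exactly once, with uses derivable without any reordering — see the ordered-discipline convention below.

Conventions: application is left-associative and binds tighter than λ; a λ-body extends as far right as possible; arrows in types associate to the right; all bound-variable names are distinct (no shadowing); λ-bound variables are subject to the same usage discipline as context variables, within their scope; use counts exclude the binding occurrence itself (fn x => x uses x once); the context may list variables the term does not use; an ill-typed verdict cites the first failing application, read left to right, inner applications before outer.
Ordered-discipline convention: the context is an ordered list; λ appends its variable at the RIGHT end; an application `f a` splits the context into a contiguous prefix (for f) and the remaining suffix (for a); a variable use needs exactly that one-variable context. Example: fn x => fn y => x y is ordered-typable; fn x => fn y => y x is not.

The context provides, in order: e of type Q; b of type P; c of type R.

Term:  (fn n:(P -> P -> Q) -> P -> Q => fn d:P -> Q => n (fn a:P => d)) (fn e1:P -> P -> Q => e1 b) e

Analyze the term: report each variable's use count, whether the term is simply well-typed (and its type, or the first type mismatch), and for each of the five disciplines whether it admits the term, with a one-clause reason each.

variable uses: e: 1×, b: 1×, c: 0×, n (bound): 1×, d (bound): 1×, a (bound): 0×, e1 (bound): 1×
left-to-right use order: n, d, e1, b, e
typing: ill-typed: argument of type Q where P -> Q is required
ordered: ✗, a type mismatch blocks all five
linear: ✗, the type mismatch rejects it
affine: ✗, not simply typable
relevant: ✗, fails simple typing
unrestricted: ✗, a type mismatch blocks all five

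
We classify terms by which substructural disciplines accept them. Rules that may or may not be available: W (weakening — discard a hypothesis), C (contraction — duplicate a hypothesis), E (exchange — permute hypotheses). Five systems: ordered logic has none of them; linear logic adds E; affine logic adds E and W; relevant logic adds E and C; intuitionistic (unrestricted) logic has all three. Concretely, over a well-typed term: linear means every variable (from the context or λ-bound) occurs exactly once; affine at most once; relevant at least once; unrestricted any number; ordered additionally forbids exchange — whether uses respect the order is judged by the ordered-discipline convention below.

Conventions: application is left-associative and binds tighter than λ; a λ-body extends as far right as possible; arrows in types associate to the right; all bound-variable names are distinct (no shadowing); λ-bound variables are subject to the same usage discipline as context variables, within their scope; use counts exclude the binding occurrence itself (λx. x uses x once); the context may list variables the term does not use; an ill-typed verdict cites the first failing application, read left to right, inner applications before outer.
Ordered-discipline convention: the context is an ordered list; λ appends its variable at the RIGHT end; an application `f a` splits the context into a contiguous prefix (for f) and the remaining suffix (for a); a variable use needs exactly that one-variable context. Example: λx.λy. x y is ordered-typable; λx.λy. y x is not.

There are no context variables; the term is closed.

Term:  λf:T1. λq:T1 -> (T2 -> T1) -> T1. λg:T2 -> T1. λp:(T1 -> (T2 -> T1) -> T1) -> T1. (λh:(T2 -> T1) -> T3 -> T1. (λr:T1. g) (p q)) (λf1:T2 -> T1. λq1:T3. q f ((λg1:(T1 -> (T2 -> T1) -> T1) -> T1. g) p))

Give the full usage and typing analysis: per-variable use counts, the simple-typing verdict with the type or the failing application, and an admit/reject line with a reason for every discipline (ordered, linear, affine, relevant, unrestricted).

counts: f [bound] ×1; q [bound] ×2; g [bound] ×2; p [bound] ×2; h [bound] ×0; r [bound] ×0; f1 [bound] ×0; q1 [bound] ×0; g1 [bound] ×0
use order (left to right): g, p, q, q, f, g, p
typing: the term checks, with type T1 -> (T1 -> (T2 -> T1) -> T1) -> (T2 -> T1) -> ((T1 -> (T2 -> T1) -> T1) -> T1) -> T2 -> T1
ordered: ✗, repeated use of q ×2, g ×2, p ×2; unused: h, r, f1, q1, g1 — weakening required
linear: ✗, repeated use of q ×2, g ×2, p ×2; unused: h, r, f1, q1, g1 — weakening required
affine: ✗, repeated use of q ×2, g ×2, p ×2
relevant: ✗, unused: h, r, f1, q1, g1 — weakening required
unrestricted: ✓, typability at T1 -> (T1 -> (T2 -> T1) -> T1) -> (T2 -> T1) -> ((T1 -> (T2 -> T1) -> T1) -> T1) -> T2 -> T1 is all that's needed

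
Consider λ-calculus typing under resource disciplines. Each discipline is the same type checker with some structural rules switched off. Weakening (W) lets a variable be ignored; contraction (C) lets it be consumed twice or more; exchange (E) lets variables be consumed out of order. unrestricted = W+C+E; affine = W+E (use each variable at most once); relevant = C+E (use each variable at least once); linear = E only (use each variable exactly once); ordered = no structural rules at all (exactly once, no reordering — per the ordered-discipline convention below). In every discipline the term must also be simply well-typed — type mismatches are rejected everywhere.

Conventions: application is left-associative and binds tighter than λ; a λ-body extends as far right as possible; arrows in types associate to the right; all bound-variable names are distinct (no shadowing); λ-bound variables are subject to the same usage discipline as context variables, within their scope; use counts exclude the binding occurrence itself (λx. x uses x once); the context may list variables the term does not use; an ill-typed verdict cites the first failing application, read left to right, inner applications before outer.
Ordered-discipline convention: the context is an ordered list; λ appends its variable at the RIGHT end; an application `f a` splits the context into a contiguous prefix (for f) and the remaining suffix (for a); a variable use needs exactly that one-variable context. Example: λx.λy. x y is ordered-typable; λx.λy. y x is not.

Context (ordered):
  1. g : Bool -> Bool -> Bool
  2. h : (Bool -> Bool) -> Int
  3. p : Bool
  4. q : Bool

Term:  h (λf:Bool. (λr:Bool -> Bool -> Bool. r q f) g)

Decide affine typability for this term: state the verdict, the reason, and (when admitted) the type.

yes — g, h, p, q, f, r: no repeats, contraction unneeded; term : Int
use counts: g ×1, h ×1, p ×0, q ×1, f (λ-bound) ×1, r (λ-bound) ×1
uses in reading order: h, r, q, f, g
typing: well-typed at Int
per-discipline verdicts: ordered ✗ · linear ✗ · affine ✓ · relevant ✗ · unrestricted ✓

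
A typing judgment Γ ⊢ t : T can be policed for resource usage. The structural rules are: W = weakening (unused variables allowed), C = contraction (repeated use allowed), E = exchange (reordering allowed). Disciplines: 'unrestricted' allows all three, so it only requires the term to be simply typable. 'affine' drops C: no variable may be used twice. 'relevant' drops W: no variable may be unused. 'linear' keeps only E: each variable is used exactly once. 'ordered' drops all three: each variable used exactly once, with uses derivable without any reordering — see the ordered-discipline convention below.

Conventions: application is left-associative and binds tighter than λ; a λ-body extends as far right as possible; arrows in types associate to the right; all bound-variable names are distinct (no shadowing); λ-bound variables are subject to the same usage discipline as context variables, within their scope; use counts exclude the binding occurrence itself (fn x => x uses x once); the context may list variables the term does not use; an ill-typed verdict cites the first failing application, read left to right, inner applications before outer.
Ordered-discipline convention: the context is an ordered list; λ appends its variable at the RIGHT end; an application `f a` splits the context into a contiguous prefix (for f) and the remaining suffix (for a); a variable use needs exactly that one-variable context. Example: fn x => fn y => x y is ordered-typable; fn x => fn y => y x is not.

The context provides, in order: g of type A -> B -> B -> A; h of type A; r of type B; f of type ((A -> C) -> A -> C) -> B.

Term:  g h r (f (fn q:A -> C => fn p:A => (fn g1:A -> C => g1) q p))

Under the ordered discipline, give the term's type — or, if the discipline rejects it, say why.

term : A
use counts: g ×1, h ×1, r ×1, f ×1, q [bound] ×1, p [bound] ×1, g1 [bound] ×1
left-to-right use order: g, h, r, f, g1, q, p
typing: the term checks, with type A
across the five disciplines: ordered ✓ · linear ✓ · affine ✓ · relevant ✓ · unrestricted ✓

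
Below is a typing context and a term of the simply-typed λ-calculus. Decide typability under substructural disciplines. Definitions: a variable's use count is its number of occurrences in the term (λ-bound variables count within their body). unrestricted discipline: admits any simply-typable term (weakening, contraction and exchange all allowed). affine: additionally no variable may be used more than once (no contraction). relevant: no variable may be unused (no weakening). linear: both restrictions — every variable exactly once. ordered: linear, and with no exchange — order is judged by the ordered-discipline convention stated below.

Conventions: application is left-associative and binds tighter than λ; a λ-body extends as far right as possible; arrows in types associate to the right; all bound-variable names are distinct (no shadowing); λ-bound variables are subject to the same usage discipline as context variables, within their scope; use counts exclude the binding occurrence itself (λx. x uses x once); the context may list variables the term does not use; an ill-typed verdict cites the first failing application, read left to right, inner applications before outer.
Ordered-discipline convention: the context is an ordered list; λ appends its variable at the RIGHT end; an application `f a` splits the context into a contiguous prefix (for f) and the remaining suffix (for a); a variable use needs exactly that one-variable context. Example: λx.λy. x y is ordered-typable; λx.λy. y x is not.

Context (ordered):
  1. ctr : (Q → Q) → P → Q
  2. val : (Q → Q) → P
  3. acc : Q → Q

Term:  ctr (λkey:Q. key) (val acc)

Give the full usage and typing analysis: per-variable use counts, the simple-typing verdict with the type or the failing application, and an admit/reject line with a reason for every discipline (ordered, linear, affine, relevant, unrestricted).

use counts: ctr=1, val=1, acc=1, key [bound]=1
uses in reading order: ctr, key, val, acc
typing: well-typed — term : Q
ordered: ✓, ctr, val, acc, key: once each, no exchange needed
linear: ✓, each of ctr, val, acc, key used exactly once
affine: ✓, ctr, val, acc, key: no repeats, contraction unneeded
relevant: ✓, ctr, val, acc, key: all used, weakening unneeded
unrestricted: ✓, typability at Q is all that's needed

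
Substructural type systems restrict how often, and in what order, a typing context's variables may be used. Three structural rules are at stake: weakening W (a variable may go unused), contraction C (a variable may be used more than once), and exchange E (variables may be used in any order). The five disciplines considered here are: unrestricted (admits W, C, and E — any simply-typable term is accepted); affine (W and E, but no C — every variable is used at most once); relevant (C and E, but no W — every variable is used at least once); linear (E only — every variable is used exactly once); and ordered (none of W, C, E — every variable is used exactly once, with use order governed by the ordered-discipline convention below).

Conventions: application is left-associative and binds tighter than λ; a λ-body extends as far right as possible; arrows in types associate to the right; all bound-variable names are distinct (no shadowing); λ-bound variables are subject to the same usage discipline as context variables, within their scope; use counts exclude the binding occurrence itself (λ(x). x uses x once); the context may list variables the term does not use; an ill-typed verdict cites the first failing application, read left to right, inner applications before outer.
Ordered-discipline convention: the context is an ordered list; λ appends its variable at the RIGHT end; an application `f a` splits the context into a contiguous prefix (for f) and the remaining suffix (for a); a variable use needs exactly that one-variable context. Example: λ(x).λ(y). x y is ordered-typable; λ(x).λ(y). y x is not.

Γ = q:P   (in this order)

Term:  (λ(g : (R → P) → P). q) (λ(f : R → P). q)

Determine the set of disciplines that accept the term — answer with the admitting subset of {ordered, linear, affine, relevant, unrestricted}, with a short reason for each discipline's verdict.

accepted by: unrestricted
usage: q: 2×, g (λ-bound): 0×, f (λ-bound): 0×
use order (left to right): q, q
typing: ✓ — P
ordered: ✗ — needs contraction — q ×2; g, f left unused
linear: ✗ — needs contraction — q ×2; g, f left unused
affine: ✗ — needs contraction — q ×2
relevant: ✗ — g, f left unused
unrestricted: ✓ — well-typed at P; no restrictions here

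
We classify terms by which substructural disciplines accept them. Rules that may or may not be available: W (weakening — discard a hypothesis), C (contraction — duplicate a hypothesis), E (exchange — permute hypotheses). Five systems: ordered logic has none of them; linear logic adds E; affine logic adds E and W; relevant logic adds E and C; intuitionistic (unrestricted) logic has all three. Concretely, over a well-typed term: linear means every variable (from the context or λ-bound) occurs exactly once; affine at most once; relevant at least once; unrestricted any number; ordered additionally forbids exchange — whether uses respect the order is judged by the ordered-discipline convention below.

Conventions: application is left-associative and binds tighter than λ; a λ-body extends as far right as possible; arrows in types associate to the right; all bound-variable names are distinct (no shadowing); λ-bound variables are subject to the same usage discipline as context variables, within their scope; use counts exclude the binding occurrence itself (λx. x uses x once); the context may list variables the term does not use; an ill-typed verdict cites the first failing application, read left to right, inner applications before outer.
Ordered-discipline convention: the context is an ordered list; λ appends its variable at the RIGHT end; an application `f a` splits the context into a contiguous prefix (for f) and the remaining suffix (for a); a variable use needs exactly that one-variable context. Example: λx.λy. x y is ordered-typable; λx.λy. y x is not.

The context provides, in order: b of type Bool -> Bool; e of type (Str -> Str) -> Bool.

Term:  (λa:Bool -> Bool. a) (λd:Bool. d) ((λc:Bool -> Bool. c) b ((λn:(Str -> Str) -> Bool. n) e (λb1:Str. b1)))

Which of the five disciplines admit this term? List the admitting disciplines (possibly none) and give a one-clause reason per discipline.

accepted by: ordered, linear, affine, relevant, unrestricted
use counts: b: 1×, e: 1×, a (λ-bound): 1×, d (λ-bound): 1×, c (λ-bound): 1×, n (λ-bound): 1×, b1 (λ-bound): 1×
order of uses: a, d, c, b, n, e, b1
typing: the term checks, with type Bool
ordered ✓ (b, e, a, d, c, n, b1 once each; derivable with no W/C/E)
linear ✓ (b, e, a, d, c, n, b1: one use apiece)
affine ✓ (no duplicate uses among b, e, a, d, c, n, b1)
relevant ✓ (none of b, e, a, d, c, n, b1 goes unused)
unrestricted ✓ (simply typable at Bool; W, C, E all held)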